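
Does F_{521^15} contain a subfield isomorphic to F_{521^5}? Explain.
Yes: F_{521^5} is a subfield of F_{521^15}

F_{p^m} embeds in F_{p^n} iff m | n (since F_{p^n} is the splitting field of x^(p^n) - x, and F_{p^m} ⊂ F_{p^n} forces p^n to be a power of p^m, i.e. m | n; conversely if m | n then every root of x^(p^m) - x is a root of x^(p^n) - x). Here 5 | 15 (since 15 = 3·5), so F_{521^5} is a subfield of F_{521^15}, and [F_{521^15} : F_{521^5}] = 15/5 = 3.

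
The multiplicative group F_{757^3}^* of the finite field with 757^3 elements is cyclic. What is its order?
|F_{757^3}^*| = 433798092

F_{757^3} has 757^3 = 433798093 elements; its multiplicative group consists of all nonzero elements, so |F_{757^3}^*| = 433798093 - 1 = 433798092. (It is cyclic since any finite subgroup of the multiplicative group of a field is cyclic.)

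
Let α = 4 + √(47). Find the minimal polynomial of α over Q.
m_α(x) = x^2 - 8x - 31

From α - 4 = √(47), squaring gives (α - 4)^2 = 47, i.e. α^2 - 8α + 16 = 47, so α^2 - 8α - 31 = 0. The discriminant of x^2 - 8x - 31 is (-8)^2 - 4·(-31) = 64 + 124 = 188, and 4·(47) is not a perfect square in Q since 47 is squarefree and ≠ 1. Hence x^2 - 8x - 31 is irreducible over Q and is the minimal polynomial of α.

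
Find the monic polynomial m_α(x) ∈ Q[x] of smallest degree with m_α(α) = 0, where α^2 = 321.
m_α(x) = x^2 - 321

α satisfies α^2 - 321 = 0, so x^2 - 321 annihilates α. Since d = 321 is squarefree and ≠ 1, it is not a perfect square in Q, so x^2 - 321 has no rational root and is therefore irreducible over Q (a degree-2 polynomial over a field is irreducible iff it has no root). Hence m_α(x) = x^2 - 321.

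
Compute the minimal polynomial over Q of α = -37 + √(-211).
m_α(x) = x^2 + 74x + 1580

From α + 37 = √(-211), squaring gives (α + 37)^2 = -211, i.e. α^2 + 74α + 1369 = -211, so α^2 + 74α + 1580 = 0. The discriminant of x^2 + 74x + 1580 is (74)^2 - 4·(1580) = 5476 - 6320 = -844, and 4·(-211) is not a perfect square in Q since -211 is squarefree and ≠ 1. Hence x^2 + 74x + 1580 is irreducible over Q and is the minimal polynomial of α.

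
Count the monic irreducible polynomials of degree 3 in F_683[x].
There are 106203768 monic irreducible polynomials of degree 3 over F_683

Each element of F_{683^3} that lies in no proper subfield is a root of exactly one monic irreducible of degree 3 over F_683, and each such polynomial has 3 distinct roots in F_{683^3}. By Möbius inversion the count is N_683(3) = (1/3) Σ_{d|3} μ(3/d) · 683^d = (1/3)(μ(3)·683^1 + μ(1)·683^3) = 318611304/3 = 106203768.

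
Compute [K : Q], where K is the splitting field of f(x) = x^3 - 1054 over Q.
[K : Q] = 6

The roots of x^3 - 1054 are ∛1054, ω∛1054, ω^2∛1054 where ω = e^(2πi/3) is a primitive cube root of unity, so K = Q(∛1054, ω). Now [Q(∛1054):Q] = 3 (since 1054 is not a perfect cube, x^3 - 1054 is irreducible) and [Q(ω):Q] = 2. Both 2 and 3 divide [K:Q], and [K:Q] ≤ 3·2 = 6, so [K:Q] = 6. (Equivalently: Q(∛1054) ⊂ R but ω ∉ R, so [K : Q(∛1054)] = 2.)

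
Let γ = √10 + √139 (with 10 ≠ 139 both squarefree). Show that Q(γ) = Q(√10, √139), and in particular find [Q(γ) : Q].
[Q(γ) : Q] = 4 (equivalently, Q(γ) = Q(√10, √139))

Obviously Q(γ) ⊆ Q(√10, √139), and [Q(√10, √139):Q] = 4 (since 10, 139 are distinct squarefree integers > 1 with 1390 not a perfect square). To show equality we compute the minimal polynomial of γ. From γ = √10 + √139: γ^2 = 10 + 2√(1390) + 139 = 149 + 2√(1390), so γ^2 - 149 = 2√(1390); squaring, (γ^2 - 149)^2 = 4·1390, i.e. γ^4 - 298γ^2 + 22201 - 5560 = 0, i.e. γ^4 - 298γ^2 + 16641 = 0. So γ is a root of x^4 - 298x^2 + 16641. This polynomial is irreducible over Q: it has no rational root (each ±√10 ± √139 is irrational), and any factorization into two quadratics over Q would force √(1390) ∈ Q (pairing opposite roots) or √10, √139 ∈ Q (other pairings), all impossible. Hence [Q(γ):Q] = 4 = [Q(√10, √139):Q], so Q(γ) = Q(√10, √139).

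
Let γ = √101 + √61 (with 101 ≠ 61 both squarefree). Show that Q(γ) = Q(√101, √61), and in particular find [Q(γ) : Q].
[Q(γ) : Q] = 4 (equivalently, Q(γ) = Q(√101, √61))

Obviously Q(γ) ⊆ Q(√101, √61), and [Q(√101, √61):Q] = 4 (since 101, 61 are distinct squarefree integers > 1 with 6161 not a perfect square). To show equality we compute the minimal polynomial of γ. From γ = √101 + √61: γ^2 = 101 + 2√(6161) + 61 = 162 + 2√(6161), so γ^2 - 162 = 2√(6161); squaring, (γ^2 - 162)^2 = 4·6161, i.e. γ^4 - 324γ^2 + 26244 - 24644 = 0, i.e. γ^4 - 324γ^2 + 1600 = 0. So γ is a root of x^4 - 324x^2 + 1600. This polynomial is irreducible over Q: it has no rational root (each ±√101 ± √61 is irrational), and any factorization into two quadratics over Q would force √(6161) ∈ Q (pairing opposite roots) or √101, √61 ∈ Q (other pairings), all impossible. Hence [Q(γ):Q] = 4 = [Q(√101, √61):Q], so Q(γ) = Q(√101, √61).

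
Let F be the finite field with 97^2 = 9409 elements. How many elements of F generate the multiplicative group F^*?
There are φ(9408) = 2688 primitive elements

F_q^* is cyclic of order q - 1 = 9408. A cyclic group of order m has exactly φ(m) generators. Here m = 9408 = 2^6 · 3 · 7^2, so the number of primitive elements is φ(9408) = 2688.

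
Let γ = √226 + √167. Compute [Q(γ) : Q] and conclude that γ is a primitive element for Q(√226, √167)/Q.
[Q(γ) : Q] = 4 (equivalently, Q(γ) = Q(√226, √167))

Obviously Q(γ) ⊆ Q(√226, √167), and [Q(√226, √167):Q] = 4 (since 226, 167 are distinct squarefree integers > 1 with 37742 not a perfect square). To show equality we compute the minimal polynomial of γ. From γ = √226 + √167: γ^2 = 226 + 2√(37742) + 167 = 393 + 2√(37742), so γ^2 - 393 = 2√(37742); squaring, (γ^2 - 393)^2 = 4·37742, i.e. γ^4 - 786γ^2 + 154449 - 150968 = 0, i.e. γ^4 - 786γ^2 + 3481 = 0. So γ is a root of x^4 - 786x^2 + 3481. This polynomial is irreducible over Q: it has no rational root (each ±√226 ± √167 is irrational), and any factorization into two quadratics over Q would force √(37742) ∈ Q (pairing opposite roots) or √226, √167 ∈ Q (other pairings), all impossible. Hence [Q(γ):Q] = 4 = [Q(√226, √167):Q], so Q(γ) = Q(√226, √167).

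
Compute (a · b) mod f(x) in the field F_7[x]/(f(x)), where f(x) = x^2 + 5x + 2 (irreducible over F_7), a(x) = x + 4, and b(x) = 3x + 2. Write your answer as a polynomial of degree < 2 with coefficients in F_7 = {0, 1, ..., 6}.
a · b ≡ 6x + 2 (mod f(x))

Multiply in F_7[x]: a(x)·b(x) = (x + 4)·(3x + 2) = 3x^2 + 1. This has degree ≥ 2, so divide by f(x) over F_7: 3x^2 + 1 = (3)·(x^2 + 5x + 2) + (6x + 2). Hence a·b ≡ 6x + 2 (mod f). (F_7[x]/(f) is a field with 7^2 = 49 elements since f is irreducible of degree 2.)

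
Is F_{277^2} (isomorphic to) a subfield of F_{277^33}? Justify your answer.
No: F_{277^2} is not a subfield of F_{277^33}

F_{p^m} embeds in F_{p^n} iff m | n. Here 2 ∤ 33 (since 33 = 16·2 + 1 with remainder 1 ≠ 0), so F_{277^2} is not a subfield of F_{277^33}. Equivalently: if it were, the tower law would give 2 = [F_{277^2}:F_277] dividing [F_{277^33}:F_277] = 33, contradiction.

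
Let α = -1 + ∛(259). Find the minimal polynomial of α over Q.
m_α(x) = x^3 + 3x^2 + 3x - 258

Set β = α + 1 = ∛(259), so β^3 = 259. Then (α + 1)^3 - 259 = 0, i.e. α is a root of g(x) = (x + 1)^3 - 259 = x^3 + 3x^2 + 3x - 258. Since g(x) = h(x + 1) where h(x) = x^3 - 259, and h is irreducible over Q (because 259 is not a perfect cube, so h has no rational root, and a monic cubic with no rational root is irreducible), g is also irreducible (irreducibility is preserved under the substitution x → x + 1). Hence m_α(x) = x^3 + 3x^2 + 3x - 258.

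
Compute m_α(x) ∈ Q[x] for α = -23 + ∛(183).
m_α(x) = x^3 + 69x^2 + 1587x + 11984

Set β = α + 23 = ∛(183), so β^3 = 183. Then (α + 23)^3 - 183 = 0, i.e. α is a root of g(x) = (x + 23)^3 - 183 = x^3 + 69x^2 + 1587x + 11984. Since g(x) = h(x + 23) where h(x) = x^3 - 183, and h is irreducible over Q (because 183 is not a perfect cube, so h has no rational root, and a monic cubic with no rational root is irreducible), g is also irreducible (irreducibility is preserved under the substitution x → x + 23). Hence m_α(x) = x^3 + 69x^2 + 1587x + 11984.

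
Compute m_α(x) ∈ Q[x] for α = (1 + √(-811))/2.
m_α(x) = x^2 - x + 203

From 2α - 1 = √(-811), squaring gives (2α - 1)^2 = -811, i.e. 4α^2 - 4α + 1 = -811, so α^2 - α + (1 + 811)/4 = 0. Since -811 ≡ 1 (mod 4), (1 + 811)/4 = 203 ∈ Z. The polynomial x^2 - x + 203 has discriminant 1 - 4·(203) = -811, which is not a perfect square in Q (d = -811 is squarefree and ≠ 1), so x^2 - x + 203 is irreducible over Q. It is the minimal polynomial of α.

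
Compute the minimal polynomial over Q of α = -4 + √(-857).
m_α(x) = x^2 + 8x + 873

From α + 4 = √(-857), squaring gives (α + 4)^2 = -857, i.e. α^2 + 8α + 16 = -857, so α^2 + 8α + 873 = 0. The discriminant of x^2 + 8x + 873 is (8)^2 - 4·(873) = 64 - 3492 = -3428, and 4·(-857) is not a perfect square in Q since -857 is squarefree and ≠ 1. Hence x^2 + 8x + 873 is irreducible over Q and is the minimal polynomial of α.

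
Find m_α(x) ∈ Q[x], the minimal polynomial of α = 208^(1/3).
m_α(x) = x^3 - 208

α satisfies α^3 = 208, so x^3 - 208 annihilates α. By the rational root test, a rational root p/q (in lowest terms) of x^3 - 208 would satisfy p^3 = 208 q^3, forcing q = 1 and p^3 = 208; but 208 is not a perfect cube, contradiction. A monic cubic over Q with no rational root is irreducible (any nontrivial factorization would include a linear factor). Hence x^3 - 208 is the minimal polynomial of α, and in particular [Q(α):Q] = 3.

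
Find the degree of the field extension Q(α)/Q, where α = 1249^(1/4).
[Q(α):Q] = 4

α is a root of x^4 - 1249. By Eisenstein's criterion at the prime p = 1249 (which divides the constant term 1249 but p^2 = 1560001 does not, since 1249 is squarefree), x^4 - 1249 is irreducible over Q. Hence [Q(α):Q] = 4.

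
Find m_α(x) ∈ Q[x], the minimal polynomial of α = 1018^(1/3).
m_α(x) = x^3 - 1018

α satisfies α^3 = 1018, so x^3 - 1018 annihilates α. By the rational root test, a rational root p/q (in lowest terms) of x^3 - 1018 would satisfy p^3 = 1018 q^3, forcing q = 1 and p^3 = 1018; but 1018 is not a perfect cube, contradiction. A monic cubic over Q with no rational root is irreducible (any nontrivial factorization would include a linear factor). Hence x^3 - 1018 is the minimal polynomial of α, and in particular [Q(α):Q] = 3.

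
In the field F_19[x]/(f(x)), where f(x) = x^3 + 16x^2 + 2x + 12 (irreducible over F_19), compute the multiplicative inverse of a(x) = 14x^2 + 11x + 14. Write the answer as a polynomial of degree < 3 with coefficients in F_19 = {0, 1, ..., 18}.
a(x)^(-1) ≡ 11x + 14 (mod f(x))

Since f is irreducible over F_19, F_19[x]/(f) is a field and a(x) ≠ 0 has an inverse. Apply the extended Euclidean algorithm to f(x) and a(x) in F_19[x]: f(x) = (15x + 7)·a(x) + (9). The last nonzero remainder is the constant 9 = gcd(f, a) in F_19. Back-substituting through the division chain expresses 9 = s(x)·a(x) + t(x)·f(x) with s(x) ≡ 4x + 12 (mod f), so (4x + 12)·a(x) ≡ 9 (mod f). Multiplying by 9^(-1) ≡ 17 in F_19 gives a(x)^(-1) ≡ 17·(4x + 12) ≡ 11x + 14 (mod f). Check: (14x^2 + 11x + 14)·(11x + 14) = 2x^3 + 13x^2 + 4x + 6 ≡ 1 (mod x^3 + 16x^2 + 2x + 12).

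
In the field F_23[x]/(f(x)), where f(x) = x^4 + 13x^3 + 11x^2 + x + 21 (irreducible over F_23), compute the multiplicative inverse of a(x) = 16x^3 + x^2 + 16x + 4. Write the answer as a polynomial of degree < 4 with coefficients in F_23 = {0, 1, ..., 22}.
a(x)^(-1) ≡ 18x^3 + 6x^2 + 17x + 22 (mod f(x))

Since f is irreducible over F_23, F_23[x]/(f) is a field and a(x) ≠ 0 has an inverse. Apply the extended Euclidean algorithm to f(x) and a(x) in F_23[x]: f(x) = (13x)·a(x) + (10x^2 + 18x + 21);  a(x) = (20x + 17)·(10x^2 + 18x + 21) + (3x + 15);  (10x^2 + 18x + 21) = (11x + 20)·(3x + 15) + (20). The last nonzero remainder is the constant 20 = gcd(f, a) in F_23. Back-substituting through the division chain expresses 20 = s(x)·a(x) + t(x)·f(x) with s(x) ≡ 15x^3 + 5x^2 + 18x + 3 (mod f), so (15x^3 + 5x^2 + 18x + 3)·a(x) ≡ 20 (mod f). Multiplying by 20^(-1) ≡ 15 in F_23 gives a(x)^(-1) ≡ 15·(15x^3 + 5x^2 + 18x + 3) ≡ 18x^3 + 6x^2 + 17x + 22 (mod f). Check: (16x^3 + x^2 + 16x + 4)·(18x^3 + 6x^2 + 17x + 22) = 12x^6 + 22x^5 + 14x^4 + 8x^3 + 19x^2 + 6x + 19 ≡ 1 (mod x^4 + 13x^3 + 11x^2 + x + 21).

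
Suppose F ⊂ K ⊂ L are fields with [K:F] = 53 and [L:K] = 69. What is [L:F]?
[L:F] = 3657

The tower law says that for any tower of field extensions F ⊂ K ⊂ L with finite degrees, [L:F] = [L:K] · [K:F]. Here this gives [L:F] = 69 · 53 = 3657.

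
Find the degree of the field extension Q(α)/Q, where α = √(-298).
[Q(α):Q] = 2

[Q(α):Q] equals the degree of the minimal polynomial of α. Here α^2 = -298 and x^2 + 298 is irreducible (d = -298 is squarefree, ≠ 1, hence not a square), so deg(m_α) = 2. Thus [Q(α):Q] = 2.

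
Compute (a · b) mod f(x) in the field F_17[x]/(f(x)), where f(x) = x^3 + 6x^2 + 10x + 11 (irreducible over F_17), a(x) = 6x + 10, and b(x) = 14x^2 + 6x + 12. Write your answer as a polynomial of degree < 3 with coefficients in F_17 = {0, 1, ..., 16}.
a · b ≡ 12x^2 + 6x + 12 (mod f(x))

Multiply in F_17[x]: a(x)·b(x) = (6x + 10)·(14x^2 + 6x + 12) = 16x^3 + 6x^2 + 13x + 1. This has degree ≥ 3, so divide by f(x) over F_17: 16x^3 + 6x^2 + 13x + 1 = (16)·(x^3 + 6x^2 + 10x + 11) + (12x^2 + 6x + 12). Hence a·b ≡ 12x^2 + 6x + 12 (mod f). (F_17[x]/(f) is a field with 17^3 = 4913 elements since f is irreducible of degree 3.)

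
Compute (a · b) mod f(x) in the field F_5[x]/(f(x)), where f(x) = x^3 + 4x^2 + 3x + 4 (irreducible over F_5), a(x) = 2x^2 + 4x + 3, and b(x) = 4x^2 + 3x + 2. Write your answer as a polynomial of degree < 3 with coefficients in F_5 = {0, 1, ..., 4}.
a · b ≡ 4x^2 + 1 (mod f(x))

Multiply in F_5[x]: a(x)·b(x) = (2x^2 + 4x + 3)·(4x^2 + 3x + 2) = 3x^4 + 2x^3 + 3x^2 + 2x + 1. This has degree ≥ 3, so divide by f(x) over F_5: 3x^4 + 2x^3 + 3x^2 + 2x + 1 = (3x)·(x^3 + 4x^2 + 3x + 4) + (4x^2 + 1). Hence a·b ≡ 4x^2 + 1 (mod f). (F_5[x]/(f) is a field with 5^3 = 125 elements since f is irreducible of degree 3.)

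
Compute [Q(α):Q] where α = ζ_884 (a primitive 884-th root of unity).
[Q(α):Q] = 384

The minimal polynomial of ζ_884 over Q is the 884-th cyclotomic polynomial Φ_884(x), which is irreducible over Q and has degree φ(884) = 384. Hence [Q(α):Q] = φ(884) = 384.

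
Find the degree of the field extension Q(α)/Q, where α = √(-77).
[Q(α):Q] = 2

[Q(α):Q] equals the degree of the minimal polynomial of α. Here α^2 = -77 and x^2 + 77 is irreducible (d = -77 is squarefree, ≠ 1, hence not a square), so deg(m_α) = 2. Thus [Q(α):Q] = 2.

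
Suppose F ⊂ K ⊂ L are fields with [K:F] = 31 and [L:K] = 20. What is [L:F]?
[L:F] = 620

The tower law says that for any tower of field extensions F ⊂ K ⊂ L with finite degrees, [L:F] = [L:K] · [K:F]. Here this gives [L:F] = 20 · 31 = 620.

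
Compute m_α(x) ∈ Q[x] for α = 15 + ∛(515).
m_α(x) = x^3 - 45x^2 + 675x - 3890

Set β = α - 15 = ∛(515), so β^3 = 515. Then (α - 15)^3 - 515 = 0, i.e. α is a root of g(x) = (x - 15)^3 - 515 = x^3 - 45x^2 + 675x - 3890. Since g(x) = h(x - 15) where h(x) = x^3 - 515, and h is irreducible over Q (because 515 is not a perfect cube, so h has no rational root, and a monic cubic with no rational root is irreducible), g is also irreducible (irreducibility is preserved under the substitution x → x - 15). Hence m_α(x) = x^3 - 45x^2 + 675x - 3890.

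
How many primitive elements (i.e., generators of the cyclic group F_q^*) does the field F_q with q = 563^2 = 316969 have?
There are φ(316968) = 103040 primitive elements

F_q^* is cyclic of order q - 1 = 316968. A cyclic group of order m has exactly φ(m) generators. Here m = 316968 = 2^3 · 3 · 47 · 281, so the number of primitive elements is φ(316968) = 103040.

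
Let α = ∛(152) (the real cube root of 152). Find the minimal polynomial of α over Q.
m_α(x) = x^3 - 152

α satisfies α^3 = 152, so x^3 - 152 annihilates α. By the rational root test, a rational root p/q (in lowest terms) of x^3 - 152 would satisfy p^3 = 152 q^3, forcing q = 1 and p^3 = 152; but 152 is not a perfect cube, contradiction. A monic cubic over Q with no rational root is irreducible (any nontrivial factorization would include a linear factor). Hence x^3 - 152 is the minimal polynomial of α, and in particular [Q(α):Q] = 3.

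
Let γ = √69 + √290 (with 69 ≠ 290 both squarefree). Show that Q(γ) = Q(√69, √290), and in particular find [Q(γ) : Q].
[Q(γ) : Q] = 4 (equivalently, Q(γ) = Q(√69, √290))

Obviously Q(γ) ⊆ Q(√69, √290), and [Q(√69, √290):Q] = 4 (since 69, 290 are distinct squarefree integers > 1 with 20010 not a perfect square). To show equality we compute the minimal polynomial of γ. From γ = √69 + √290: γ^2 = 69 + 2√(20010) + 290 = 359 + 2√(20010), so γ^2 - 359 = 2√(20010); squaring, (γ^2 - 359)^2 = 4·20010, i.e. γ^4 - 718γ^2 + 128881 - 80040 = 0, i.e. γ^4 - 718γ^2 + 48841 = 0. So γ is a root of x^4 - 718x^2 + 48841. This polynomial is irreducible over Q: it has no rational root (each ±√69 ± √290 is irrational), and any factorization into two quadratics over Q would force √(20010) ∈ Q (pairing opposite roots) or √69, √290 ∈ Q (other pairings), all impossible. Hence [Q(γ):Q] = 4 = [Q(√69, √290):Q], so Q(γ) = Q(√69, √290).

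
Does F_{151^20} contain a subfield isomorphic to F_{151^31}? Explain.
No: F_{151^31} is not a subfield of F_{151^20}

F_{p^m} embeds in F_{p^n} iff m | n. Here 31 ∤ 20 (since 20 = 0·31 + 20 with remainder 20 ≠ 0), so F_{151^31} is not a subfield of F_{151^20}. Equivalently: if it were, the tower law would give 31 = [F_{151^31}:F_151] dividing [F_{151^20}:F_151] = 20, contradiction.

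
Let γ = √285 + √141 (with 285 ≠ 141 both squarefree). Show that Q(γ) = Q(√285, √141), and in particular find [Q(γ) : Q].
[Q(γ) : Q] = 4 (equivalently, Q(γ) = Q(√285, √141))

Obviously Q(γ) ⊆ Q(√285, √141), and [Q(√285, √141):Q] = 4 (since 285, 141 are distinct squarefree integers > 1 with 40185 not a perfect square). To show equality we compute the minimal polynomial of γ. From γ = √285 + √141: γ^2 = 285 + 2√(40185) + 141 = 426 + 2√(40185), so γ^2 - 426 = 2√(40185); squaring, (γ^2 - 426)^2 = 4·40185, i.e. γ^4 - 852γ^2 + 181476 - 160740 = 0, i.e. γ^4 - 852γ^2 + 20736 = 0. So γ is a root of x^4 - 852x^2 + 20736. This polynomial is irreducible over Q: it has no rational root (each ±√285 ± √141 is irrational), and any factorization into two quadratics over Q would force √(40185) ∈ Q (pairing opposite roots) or √285, √141 ∈ Q (other pairings), all impossible. Hence [Q(γ):Q] = 4 = [Q(√285, √141):Q], so Q(γ) = Q(√285, √141).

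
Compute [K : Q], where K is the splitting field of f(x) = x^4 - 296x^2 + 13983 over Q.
[K : Q] = 4

Solving the quadratic in x^2: x^2 = (296 ± √(296^2 - 4·13983))/2 = (296 ± √31684)/2 = (296 ± 178)/2, giving x^2 = 59 or x^2 = 237. So f(x) = (x^2 - 59)(x^2 - 237) and the roots of f are ±√59, ±√237. Hence the splitting field is K = Q(√59, √237). Since 59 and 237 are distinct squarefree integers > 1, their product 13983 is not a perfect square, so √237 ∉ Q(√59). By the tower law [K:Q] = [Q(√59,√237):Q(√59)] · [Q(√59):Q] = 2 · 2 = 4.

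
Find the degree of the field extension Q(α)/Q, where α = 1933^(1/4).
[Q(α):Q] = 4

α is a root of x^4 - 1933. By Eisenstein's criterion at the prime p = 1933 (which divides the constant term 1933 but p^2 = 3736489 does not, since 1933 is squarefree), x^4 - 1933 is irreducible over Q. Hence [Q(α):Q] = 4.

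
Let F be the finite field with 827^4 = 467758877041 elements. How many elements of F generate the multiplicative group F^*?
There are φ(467758877040) = 92783370240 primitive elements

F_q^* is cyclic of order q - 1 = 467758877040. A cyclic group of order m has exactly φ(m) generators. Here m = 467758877040 = 2^4 · 3^2 · 5 · 7 · 13 · 23 · 59 · 5261, so the number of primitive elements is φ(467758877040) = 92783370240.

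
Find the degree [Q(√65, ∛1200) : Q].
[Q(√65, ∛1200) : Q] = 6

Let L = Q(√65, ∛1200). Since Q(√65) ⊂ L and [Q(√65):Q] = 2, the tower law gives 2 | [L:Q]. Likewise Q(∛1200) ⊂ L with [Q(∛1200):Q] = 3 (because 1200 is not a perfect cube), so 3 | [L:Q]. As gcd(2,3) = 1, [L:Q] is divisible by 6. Conversely L is generated over Q by √65 and ∛1200, so [L:Q] ≤ 2·3 = 6. Therefore [Q(√65, ∛1200) : Q] = 6.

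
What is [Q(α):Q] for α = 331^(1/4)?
[Q(α):Q] = 4

α is a root of x^4 - 331. By Eisenstein's criterion at the prime p = 331 (which divides the constant term 331 but p^2 = 109561 does not, since 331 is squarefree), x^4 - 331 is irreducible over Q. Hence [Q(α):Q] = 4.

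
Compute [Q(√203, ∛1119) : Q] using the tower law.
[Q(√203, ∛1119) : Q] = 6

Let L = Q(√203, ∛1119). Since Q(√203) ⊂ L and [Q(√203):Q] = 2, the tower law gives 2 | [L:Q]. Likewise Q(∛1119) ⊂ L with [Q(∛1119):Q] = 3 (because 1119 is not a perfect cube), so 3 | [L:Q]. As gcd(2,3) = 1, [L:Q] is divisible by 6. Conversely L is generated over Q by √203 and ∛1119, so [L:Q] ≤ 2·3 = 6. Therefore [Q(√203, ∛1119) : Q] = 6.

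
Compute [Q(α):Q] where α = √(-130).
[Q(α):Q] = 2

[Q(α):Q] equals the degree of the minimal polynomial of α. Here α^2 = -130 and x^2 + 130 is irreducible (d = -130 is squarefree, ≠ 1, hence not a square), so deg(m_α) = 2. Thus [Q(α):Q] = 2.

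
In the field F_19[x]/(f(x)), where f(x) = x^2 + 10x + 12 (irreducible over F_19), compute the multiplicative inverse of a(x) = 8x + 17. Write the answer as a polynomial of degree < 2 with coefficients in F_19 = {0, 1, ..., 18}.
a(x)^(-1) ≡ 11x + 13 (mod f(x))

Since f is irreducible over F_19, F_19[x]/(f) is a field and a(x) ≠ 0 has an inverse. Apply the extended Euclidean algorithm to f(x) and a(x) in F_19[x]: f(x) = (12x + 9)·a(x) + (11). The last nonzero remainder is the constant 11 = gcd(f, a) in F_19. Back-substituting through the division chain expresses 11 = s(x)·a(x) + t(x)·f(x) with s(x) ≡ 7x + 10 (mod f), so (7x + 10)·a(x) ≡ 11 (mod f). Multiplying by 11^(-1) ≡ 7 in F_19 gives a(x)^(-1) ≡ 7·(7x + 10) ≡ 11x + 13 (mod f). Check: (8x + 17)·(11x + 13) = 12x^2 + 6x + 12 ≡ 1 (mod x^2 + 10x + 12).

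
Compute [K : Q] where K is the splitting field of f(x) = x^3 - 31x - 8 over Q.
[K : Q] = 6

By the rational root test, any rational root of the monic integer polynomial f(x) = x^3 - 31x - 8 must be an integer dividing the constant term -8, i.e. one of ±{1, 2, 4, 8}. Evaluating: f(1) = -38, f(-1) = 22, f(2) = -62, f(-2) = 46, f(4) = -68, f(-4) = 52, f(8) = 256, f(-8) = -272; none is 0, so f has no rational root and is therefore irreducible over Q (a cubic with no linear factor over a field is irreducible). For an irreducible cubic, the Galois group is A_3 or S_3 according as the discriminant disc(f) = -4a^3 - 27b^2 = -4·(-31)^3 - 27·(-8)^2 = 117436 is or is not a square in Q. Here disc(f) = 117436 is not a perfect square in Q, so the Galois group of f over Q is not contained in A_3 and must be all of S_3. The splitting field has degree |S_3| = 6 over Q, so [K : Q] = 6.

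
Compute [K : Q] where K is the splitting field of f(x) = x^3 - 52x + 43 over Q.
[K : Q] = 6

By the rational root test, any rational root of the monic integer polynomial f(x) = x^3 - 52x + 43 must be an integer dividing the constant term 43, i.e. one of ±{1, 43}. Evaluating: f(1) = -8, f(-1) = 94, f(43) = 77314, f(-43) = -77228; none is 0, so f has no rational root and is therefore irreducible over Q (a cubic with no linear factor over a field is irreducible). For an irreducible cubic, the Galois group is A_3 or S_3 according as the discriminant disc(f) = -4a^3 - 27b^2 = -4·(-52)^3 - 27·(43)^2 = 512509 is or is not a square in Q. Here disc(f) = 512509 is not a perfect square in Q, so the Galois group of f over Q is not contained in A_3 and must be all of S_3. The splitting field has degree |S_3| = 6 over Q, so [K : Q] = 6.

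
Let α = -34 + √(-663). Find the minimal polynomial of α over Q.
m_α(x) = x^2 + 68x + 1819

From α + 34 = √(-663), squaring gives (α + 34)^2 = -663, i.e. α^2 + 68α + 1156 = -663, so α^2 + 68α + 1819 = 0. The discriminant of x^2 + 68x + 1819 is (68)^2 - 4·(1819) = 4624 - 7276 = -2652, and 4·(-663) is not a perfect square in Q since -663 is squarefree and ≠ 1. Hence x^2 + 68x + 1819 is irreducible over Q and is the minimal polynomial of α.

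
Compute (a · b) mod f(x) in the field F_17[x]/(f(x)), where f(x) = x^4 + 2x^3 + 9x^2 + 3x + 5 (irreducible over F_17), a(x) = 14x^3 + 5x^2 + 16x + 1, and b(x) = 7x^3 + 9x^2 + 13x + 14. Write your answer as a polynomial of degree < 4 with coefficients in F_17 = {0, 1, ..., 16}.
a · b ≡ 2x^3 + 11x^2 + 12x + 16 (mod f(x))

Multiply in F_17[x]: a(x)·b(x) = (14x^3 + 5x^2 + 16x + 1)·(7x^3 + 9x^2 + 13x + 14) = 13x^6 + 8x^5 + 16x^4 + 4x^3 + 15x^2 + 16x + 14. This has degree ≥ 4, so divide by f(x) over F_17: 13x^6 + 8x^5 + 16x^4 + 4x^3 + 15x^2 + 16x + 14 = (13x^2 + 16x + 3)·(x^4 + 2x^3 + 9x^2 + 3x + 5) + (2x^3 + 11x^2 + 12x + 16). Hence a·b ≡ 2x^3 + 11x^2 + 12x + 16 (mod f). (F_17[x]/(f) is a field with 17^4 = 83521 elements since f is irreducible of degree 4.)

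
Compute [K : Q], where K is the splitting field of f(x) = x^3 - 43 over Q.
[K : Q] = 6

The roots of x^3 - 43 are ∛43, ω∛43, ω^2∛43 where ω = e^(2πi/3) is a primitive cube root of unity, so K = Q(∛43, ω). Now [Q(∛43):Q] = 3 (since 43 is not a perfect cube, x^3 - 43 is irreducible) and [Q(ω):Q] = 2. Both 2 and 3 divide [K:Q], and [K:Q] ≤ 3·2 = 6, so [K:Q] = 6. (Equivalently: Q(∛43) ⊂ R but ω ∉ R, so [K : Q(∛43)] = 2.)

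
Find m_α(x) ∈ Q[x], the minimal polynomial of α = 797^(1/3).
m_α(x) = x^3 - 797

α satisfies α^3 = 797, so x^3 - 797 annihilates α. By the rational root test, a rational root p/q (in lowest terms) of x^3 - 797 would satisfy p^3 = 797 q^3, forcing q = 1 and p^3 = 797; but 797 is not a perfect cube, contradiction. A monic cubic over Q with no rational root is irreducible (any nontrivial factorization would include a linear factor). Hence x^3 - 797 is the minimal polynomial of α, and in particular [Q(α):Q] = 3.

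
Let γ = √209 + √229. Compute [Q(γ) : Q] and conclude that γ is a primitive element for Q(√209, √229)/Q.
[Q(γ) : Q] = 4 (equivalently, Q(γ) = Q(√209, √229))

Obviously Q(γ) ⊆ Q(√209, √229), and [Q(√209, √229):Q] = 4 (since 209, 229 are distinct squarefree integers > 1 with 47861 not a perfect square). To show equality we compute the minimal polynomial of γ. From γ = √209 + √229: γ^2 = 209 + 2√(47861) + 229 = 438 + 2√(47861), so γ^2 - 438 = 2√(47861); squaring, (γ^2 - 438)^2 = 4·47861, i.e. γ^4 - 876γ^2 + 191844 - 191444 = 0, i.e. γ^4 - 876γ^2 + 400 = 0. So γ is a root of x^4 - 876x^2 + 400. This polynomial is irreducible over Q: it has no rational root (each ±√209 ± √229 is irrational), and any factorization into two quadratics over Q would force √(47861) ∈ Q (pairing opposite roots) or √209, √229 ∈ Q (other pairings), all impossible. Hence [Q(γ):Q] = 4 = [Q(√209, √229):Q], so Q(γ) = Q(√209, √229).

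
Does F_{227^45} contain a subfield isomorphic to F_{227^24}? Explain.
No: F_{227^24} is not a subfield of F_{227^45}

F_{p^m} embeds in F_{p^n} iff m | n. Here 24 ∤ 45 (since 45 = 1·24 + 21 with remainder 21 ≠ 0), so F_{227^24} is not a subfield of F_{227^45}. Equivalently: if it were, the tower law would give 24 = [F_{227^24}:F_227] dividing [F_{227^45}:F_227] = 45, contradiction.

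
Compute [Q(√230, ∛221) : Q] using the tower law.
[Q(√230, ∛221) : Q] = 6

Let L = Q(√230, ∛221). Since Q(√230) ⊂ L and [Q(√230):Q] = 2, the tower law gives 2 | [L:Q]. Likewise Q(∛221) ⊂ L with [Q(∛221):Q] = 3 (because 221 is not a perfect cube), so 3 | [L:Q]. As gcd(2,3) = 1, [L:Q] is divisible by 6. Conversely L is generated over Q by √230 and ∛221, so [L:Q] ≤ 2·3 = 6. Therefore [Q(√230, ∛221) : Q] = 6.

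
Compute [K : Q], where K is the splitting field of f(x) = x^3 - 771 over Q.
[K : Q] = 6

The roots of x^3 - 771 are ∛771, ω∛771, ω^2∛771 where ω = e^(2πi/3) is a primitive cube root of unity, so K = Q(∛771, ω). Now [Q(∛771):Q] = 3 (since 771 is not a perfect cube, x^3 - 771 is irreducible) and [Q(ω):Q] = 2. Both 2 and 3 divide [K:Q], and [K:Q] ≤ 3·2 = 6, so [K:Q] = 6. (Equivalently: Q(∛771) ⊂ R but ω ∉ R, so [K : Q(∛771)] = 2.)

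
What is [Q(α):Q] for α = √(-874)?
[Q(α):Q] = 2

[Q(α):Q] equals the degree of the minimal polynomial of α. Here α^2 = -874 and x^2 + 874 is irreducible (d = -874 is squarefree, ≠ 1, hence not a square), so deg(m_α) = 2. Thus [Q(α):Q] = 2.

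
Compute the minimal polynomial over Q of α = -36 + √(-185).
m_α(x) = x^2 + 72x + 1481

From α + 36 = √(-185), squaring gives (α + 36)^2 = -185, i.e. α^2 + 72α + 1296 = -185, so α^2 + 72α + 1481 = 0. The discriminant of x^2 + 72x + 1481 is (72)^2 - 4·(1481) = 5184 - 5924 = -740, and 4·(-185) is not a perfect square in Q since -185 is squarefree and ≠ 1. Hence x^2 + 72x + 1481 is irreducible over Q and is the minimal polynomial of α.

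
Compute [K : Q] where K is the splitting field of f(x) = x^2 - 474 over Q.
[K : Q] = 2

f(x) = x^2 - 474 factors as (x - √474)(x + √474). The splitting field is K = Q(√474). Since 474 is squarefree and > 1, it is not a perfect square, so x^2 - 474 is irreducible over Q and [Q(√474) : Q] = 2. Hence [K : Q] = 2.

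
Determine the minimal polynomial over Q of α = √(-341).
m_α(x) = x^2 + 341

α satisfies α^2 + 341 = 0, so x^2 + 341 annihilates α. Since d = -341 is squarefree and ≠ 1, it is not a perfect square in Q, so x^2 + 341 has no rational root and is therefore irreducible over Q (a degree-2 polynomial over a field is irreducible iff it has no root). Hence m_α(x) = x^2 + 341.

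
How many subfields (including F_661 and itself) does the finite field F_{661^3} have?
F_{661^3} has 2 subfields

The subfields of F_{p^n} are exactly the fields F_{p^d} for d | n (each is the fixed field of the unique index-d subgroup of Gal(F_{p^n}/F_p) ≅ Z/nZ). The divisors of n = 3 are {1, 3}, giving 2 subfields: F_{661^1}, F_{661^3}.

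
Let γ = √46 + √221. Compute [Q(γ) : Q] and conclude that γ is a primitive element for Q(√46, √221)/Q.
[Q(γ) : Q] = 4 (equivalently, Q(γ) = Q(√46, √221))

Obviously Q(γ) ⊆ Q(√46, √221), and [Q(√46, √221):Q] = 4 (since 46, 221 are distinct squarefree integers > 1 with 10166 not a perfect square). To show equality we compute the minimal polynomial of γ. From γ = √46 + √221: γ^2 = 46 + 2√(10166) + 221 = 267 + 2√(10166), so γ^2 - 267 = 2√(10166); squaring, (γ^2 - 267)^2 = 4·10166, i.e. γ^4 - 534γ^2 + 71289 - 40664 = 0, i.e. γ^4 - 534γ^2 + 30625 = 0. So γ is a root of x^4 - 534x^2 + 30625. This polynomial is irreducible over Q: it has no rational root (each ±√46 ± √221 is irrational), and any factorization into two quadratics over Q would force √(10166) ∈ Q (pairing opposite roots) or √46, √221 ∈ Q (other pairings), all impossible. Hence [Q(γ):Q] = 4 = [Q(√46, √221):Q], so Q(γ) = Q(√46, √221).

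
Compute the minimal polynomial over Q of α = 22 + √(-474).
m_α(x) = x^2 - 44x + 958

From α - 22 = √(-474), squaring gives (α - 22)^2 = -474, i.e. α^2 - 44α + 484 = -474, so α^2 - 44α + 958 = 0. The discriminant of x^2 - 44x + 958 is (-44)^2 - 4·(958) = 1936 - 3832 = -1896, and 4·(-474) is not a perfect square in Q since -474 is squarefree and ≠ 1. Hence x^2 - 44x + 958 is irreducible over Q and is the minimal polynomial of α.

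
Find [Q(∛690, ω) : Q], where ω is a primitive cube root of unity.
[Q(∛690, ω) : Q] = 6

[Q(∛690):Q] = 3 (min poly x^3 - 690, irreducible since 690 is not a perfect cube). [Q(ω):Q] = 2 (min poly x^2 + x + 1). Since Q(∛690) ⊂ R and ω ∉ R, we have ω ∉ Q(∛690), so x^2 + x + 1 remains irreducible over Q(∛690) and [Q(∛690, ω) : Q(∛690)] = 2. By the tower law, [Q(∛690, ω) : Q] = 3 · 2 = 6. (In fact Q(∛690, ω) is the splitting field of x^3 - 690 over Q.)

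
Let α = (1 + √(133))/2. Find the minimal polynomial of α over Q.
m_α(x) = x^2 - x - 33

From 2α - 1 = √(133), squaring gives (2α - 1)^2 = 133, i.e. 4α^2 - 4α + 1 = 133, so α^2 - α + (1 - 133)/4 = 0. Since 133 ≡ 1 (mod 4), (1 - 133)/4 = -33 ∈ Z. The polynomial x^2 - x - 33 has discriminant 1 - 4·(-33) = 133, which is not a perfect square in Q (d = 133 is squarefree and ≠ 1), so x^2 - x - 33 is irreducible over Q. It is the minimal polynomial of α.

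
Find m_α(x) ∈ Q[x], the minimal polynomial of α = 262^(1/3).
m_α(x) = x^3 - 262

α satisfies α^3 = 262, so x^3 - 262 annihilates α. By the rational root test, a rational root p/q (in lowest terms) of x^3 - 262 would satisfy p^3 = 262 q^3, forcing q = 1 and p^3 = 262; but 262 is not a perfect cube, contradiction. A monic cubic over Q with no rational root is irreducible (any nontrivial factorization would include a linear factor). Hence x^3 - 262 is the minimal polynomial of α, and in particular [Q(α):Q] = 3.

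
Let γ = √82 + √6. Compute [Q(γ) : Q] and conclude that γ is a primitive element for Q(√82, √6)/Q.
[Q(γ) : Q] = 4 (equivalently, Q(γ) = Q(√82, √6))

Obviously Q(γ) ⊆ Q(√82, √6), and [Q(√82, √6):Q] = 4 (since 82, 6 are distinct squarefree integers > 1 with 492 not a perfect square). To show equality we compute the minimal polynomial of γ. From γ = √82 + √6: γ^2 = 82 + 2√(492) + 6 = 88 + 2√(492), so γ^2 - 88 = 2√(492); squaring, (γ^2 - 88)^2 = 4·492, i.e. γ^4 - 176γ^2 + 7744 - 1968 = 0, i.e. γ^4 - 176γ^2 + 5776 = 0. So γ is a root of x^4 - 176x^2 + 5776. This polynomial is irreducible over Q: it has no rational root (each ±√82 ± √6 is irrational), and any factorization into two quadratics over Q would force √(492) ∈ Q (pairing opposite roots) or √82, √6 ∈ Q (other pairings), all impossible. Hence [Q(γ):Q] = 4 = [Q(√82, √6):Q], so Q(γ) = Q(√82, √6).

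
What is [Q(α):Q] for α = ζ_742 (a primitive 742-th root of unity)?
[Q(α):Q] = 312

The minimal polynomial of ζ_742 over Q is the 742-th cyclotomic polynomial Φ_742(x), which is irreducible over Q and has degree φ(742) = 312. Hence [Q(α):Q] = φ(742) = 312.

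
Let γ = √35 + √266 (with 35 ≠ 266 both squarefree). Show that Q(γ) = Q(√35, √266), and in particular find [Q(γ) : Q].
[Q(γ) : Q] = 4 (equivalently, Q(γ) = Q(√35, √266))

Obviously Q(γ) ⊆ Q(√35, √266), and [Q(√35, √266):Q] = 4 (since 35, 266 are distinct squarefree integers > 1 with 9310 not a perfect square). To show equality we compute the minimal polynomial of γ. From γ = √35 + √266: γ^2 = 35 + 2√(9310) + 266 = 301 + 2√(9310), so γ^2 - 301 = 2√(9310); squaring, (γ^2 - 301)^2 = 4·9310, i.e. γ^4 - 602γ^2 + 90601 - 37240 = 0, i.e. γ^4 - 602γ^2 + 53361 = 0. So γ is a root of x^4 - 602x^2 + 53361. This polynomial is irreducible over Q: it has no rational root (each ±√35 ± √266 is irrational), and any factorization into two quadratics over Q would force √(9310) ∈ Q (pairing opposite roots) or √35, √266 ∈ Q (other pairings), all impossible. Hence [Q(γ):Q] = 4 = [Q(√35, √266):Q], so Q(γ) = Q(√35, √266).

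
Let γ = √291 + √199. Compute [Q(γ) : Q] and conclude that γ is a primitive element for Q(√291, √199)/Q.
[Q(γ) : Q] = 4 (equivalently, Q(γ) = Q(√291, √199))

Obviously Q(γ) ⊆ Q(√291, √199), and [Q(√291, √199):Q] = 4 (since 291, 199 are distinct squarefree integers > 1 with 57909 not a perfect square). To show equality we compute the minimal polynomial of γ. From γ = √291 + √199: γ^2 = 291 + 2√(57909) + 199 = 490 + 2√(57909), so γ^2 - 490 = 2√(57909); squaring, (γ^2 - 490)^2 = 4·57909, i.e. γ^4 - 980γ^2 + 240100 - 231636 = 0, i.e. γ^4 - 980γ^2 + 8464 = 0. So γ is a root of x^4 - 980x^2 + 8464. This polynomial is irreducible over Q: it has no rational root (each ±√291 ± √199 is irrational), and any factorization into two quadratics over Q would force √(57909) ∈ Q (pairing opposite roots) or √291, √199 ∈ Q (other pairings), all impossible. Hence [Q(γ):Q] = 4 = [Q(√291, √199):Q], so Q(γ) = Q(√291, √199).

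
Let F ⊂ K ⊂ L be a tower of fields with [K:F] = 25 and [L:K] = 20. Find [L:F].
[L:F] = 500

The tower law says that for any tower of field extensions F ⊂ K ⊂ L with finite degrees, [L:F] = [L:K] · [K:F]. Here this gives [L:F] = 20 · 25 = 500.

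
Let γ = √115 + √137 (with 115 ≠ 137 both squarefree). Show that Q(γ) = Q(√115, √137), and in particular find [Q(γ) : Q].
[Q(γ) : Q] = 4 (equivalently, Q(γ) = Q(√115, √137))

Obviously Q(γ) ⊆ Q(√115, √137), and [Q(√115, √137):Q] = 4 (since 115, 137 are distinct squarefree integers > 1 with 15755 not a perfect square). To show equality we compute the minimal polynomial of γ. From γ = √115 + √137: γ^2 = 115 + 2√(15755) + 137 = 252 + 2√(15755), so γ^2 - 252 = 2√(15755); squaring, (γ^2 - 252)^2 = 4·15755, i.e. γ^4 - 504γ^2 + 63504 - 63020 = 0, i.e. γ^4 - 504γ^2 + 484 = 0. So γ is a root of x^4 - 504x^2 + 484. This polynomial is irreducible over Q: it has no rational root (each ±√115 ± √137 is irrational), and any factorization into two quadratics over Q would force √(15755) ∈ Q (pairing opposite roots) or √115, √137 ∈ Q (other pairings), all impossible. Hence [Q(γ):Q] = 4 = [Q(√115, √137):Q], so Q(γ) = Q(√115, √137).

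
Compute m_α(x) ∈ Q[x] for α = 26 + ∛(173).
m_α(x) = x^3 - 78x^2 + 2028x - 17749

Set β = α - 26 = ∛(173), so β^3 = 173. Then (α - 26)^3 - 173 = 0, i.e. α is a root of g(x) = (x - 26)^3 - 173 = x^3 - 78x^2 + 2028x - 17749. Since g(x) = h(x - 26) where h(x) = x^3 - 173, and h is irreducible over Q (because 173 is not a perfect cube, so h has no rational root, and a monic cubic with no rational root is irreducible), g is also irreducible (irreducibility is preserved under the substitution x → x - 26). Hence m_α(x) = x^3 - 78x^2 + 2028x - 17749.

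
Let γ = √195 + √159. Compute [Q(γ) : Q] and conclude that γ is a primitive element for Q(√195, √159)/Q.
[Q(γ) : Q] = 4 (equivalently, Q(γ) = Q(√195, √159))

Obviously Q(γ) ⊆ Q(√195, √159), and [Q(√195, √159):Q] = 4 (since 195, 159 are distinct squarefree integers > 1 with 31005 not a perfect square). To show equality we compute the minimal polynomial of γ. From γ = √195 + √159: γ^2 = 195 + 2√(31005) + 159 = 354 + 2√(31005), so γ^2 - 354 = 2√(31005); squaring, (γ^2 - 354)^2 = 4·31005, i.e. γ^4 - 708γ^2 + 125316 - 124020 = 0, i.e. γ^4 - 708γ^2 + 1296 = 0. So γ is a root of x^4 - 708x^2 + 1296. This polynomial is irreducible over Q: it has no rational root (each ±√195 ± √159 is irrational), and any factorization into two quadratics over Q would force √(31005) ∈ Q (pairing opposite roots) or √195, √159 ∈ Q (other pairings), all impossible. Hence [Q(γ):Q] = 4 = [Q(√195, √159):Q], so Q(γ) = Q(√195, √159).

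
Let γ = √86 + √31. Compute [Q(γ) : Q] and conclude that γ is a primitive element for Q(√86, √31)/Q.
[Q(γ) : Q] = 4 (equivalently, Q(γ) = Q(√86, √31))

Obviously Q(γ) ⊆ Q(√86, √31), and [Q(√86, √31):Q] = 4 (since 86, 31 are distinct squarefree integers > 1 with 2666 not a perfect square). To show equality we compute the minimal polynomial of γ. From γ = √86 + √31: γ^2 = 86 + 2√(2666) + 31 = 117 + 2√(2666), so γ^2 - 117 = 2√(2666); squaring, (γ^2 - 117)^2 = 4·2666, i.e. γ^4 - 234γ^2 + 13689 - 10664 = 0, i.e. γ^4 - 234γ^2 + 3025 = 0. So γ is a root of x^4 - 234x^2 + 3025. This polynomial is irreducible over Q: it has no rational root (each ±√86 ± √31 is irrational), and any factorization into two quadratics over Q would force √(2666) ∈ Q (pairing opposite roots) or √86, √31 ∈ Q (other pairings), all impossible. Hence [Q(γ):Q] = 4 = [Q(√86, √31):Q], so Q(γ) = Q(√86, √31).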